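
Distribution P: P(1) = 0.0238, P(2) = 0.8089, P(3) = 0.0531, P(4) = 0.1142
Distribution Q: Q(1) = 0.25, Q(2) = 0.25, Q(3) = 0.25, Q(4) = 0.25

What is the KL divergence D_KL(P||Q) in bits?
1.0418 bits

D_KL(P||Q) = Σ P(x) log₂(P(x)/Q(x))

Computing term by term:
  P(1)·log₂(P(1)/Q(1)) = 0.0238·log₂(0.0238/0.25) = -0.08075
  P(2)·log₂(P(2)/Q(2)) = 0.8089·log₂(0.8089/0.25) = 1.37030
  P(3)·log₂(P(3)/Q(3)) = 0.0531·log₂(0.0531/0.25) = -0.11869
  P(4)·log₂(P(4)/Q(4)) = 0.1142·log₂(0.1142/0.25) = -0.12909

D_KL(P||Q) = -0.08075 + 1.37030 - 0.11869 - 0.12909 = 1.04177 ≈ 1.0418 bits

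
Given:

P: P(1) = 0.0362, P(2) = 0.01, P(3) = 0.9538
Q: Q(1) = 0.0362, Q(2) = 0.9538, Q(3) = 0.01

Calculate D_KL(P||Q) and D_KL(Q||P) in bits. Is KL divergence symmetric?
D_KL(P||Q) = 6.2061 bits, D_KL(Q||P) = 6.2061 bits. The two values coincide for this particular pair, but no — KL divergence is not symmetric in general.

D_KL(P||Q) = Σ P(x) log₂(P(x)/Q(x))

Computing term by term:
  P(1)·log₂(P(1)/Q(1)) = 0.0362·log₂(0.0362/0.0362) = 0.00000
  P(2)·log₂(P(2)/Q(2)) = 0.01·log₂(0.01/0.9538) = -0.06576
  P(3)·log₂(P(3)/Q(3)) = 0.9538·log₂(0.9538/0.01) = 6.27182

D_KL(P||Q) = 0.00000 - 0.06576 + 6.27182 = 6.20606 ≈ 6.2061 bits

D_KL(Q||P) = Σ Q(x) log₂(Q(x)/P(x))

Computing term by term:
  Q(1)·log₂(Q(1)/P(1)) = 0.0362·log₂(0.0362/0.0362) = 0.00000
  Q(2)·log₂(Q(2)/P(2)) = 0.9538·log₂(0.9538/0.01) = 6.27182
  Q(3)·log₂(Q(3)/P(3)) = 0.01·log₂(0.01/0.9538) = -0.06576

D_KL(Q||P) = 0.00000 + 6.27182 - 0.06576 = 6.20606 ≈ 6.2061 bits

These ARE equal here. Q is P with outcomes relabeled (Q(2) = P(3), Q(3) = P(2)) by a relabeling that is its own inverse, so the two sums contain exactly the same terms in a different order. This is a special case — KL divergence is not symmetric in general: D_KL(P||Q) ≠ D_KL(Q||P) for most P, Q.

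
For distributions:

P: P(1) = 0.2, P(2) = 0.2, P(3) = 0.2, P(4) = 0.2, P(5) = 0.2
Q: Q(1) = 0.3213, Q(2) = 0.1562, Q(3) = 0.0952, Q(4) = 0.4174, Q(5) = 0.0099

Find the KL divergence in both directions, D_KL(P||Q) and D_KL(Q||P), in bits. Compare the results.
D_KL(P||Q) = 0.8037 bits, D_KL(Q||P) = 0.4622 bits. D_KL(P||Q) is larger than D_KL(Q||P) by 0.3415 bits; the two directions differ.

D_KL(P||Q) = Σ P(x) log₂(P(x)/Q(x))

Computing term by term:
  P(1)·log₂(P(1)/Q(1)) = 0.2·log₂(0.2/0.3213) = -0.13678
  P(2)·log₂(P(2)/Q(2)) = 0.2·log₂(0.2/0.1562) = 0.07132
  P(3)·log₂(P(3)/Q(3)) = 0.2·log₂(0.2/0.0952) = 0.21419
  P(4)·log₂(P(4)/Q(4)) = 0.2·log₂(0.2/0.4174) = -0.21229
  P(5)·log₂(P(5)/Q(5)) = 0.2·log₂(0.2/0.0099) = 0.86729

D_KL(P||Q) = -0.13678 + 0.07132 + 0.21419 - 0.21229 + 0.86729 = 0.80373 ≈ 0.8037 bits

D_KL(Q||P) = Σ Q(x) log₂(Q(x)/P(x))

Computing term by term:
  Q(1)·log₂(Q(1)/P(1)) = 0.3213·log₂(0.3213/0.2) = 0.21974
  Q(2)·log₂(Q(2)/P(2)) = 0.1562·log₂(0.1562/0.2) = -0.05570
  Q(3)·log₂(Q(3)/P(3)) = 0.0952·log₂(0.0952/0.2) = -0.10196
  Q(4)·log₂(Q(4)/P(4)) = 0.4174·log₂(0.4174/0.2) = 0.44304
  Q(5)·log₂(Q(5)/P(5)) = 0.0099·log₂(0.0099/0.2) = -0.04293

D_KL(Q||P) = 0.21974 - 0.05570 - 0.10196 + 0.44304 - 0.04293 = 0.46219 ≈ 0.4622 bits

These are NOT equal (difference: 0.3415 bits). KL divergence is asymmetric: D_KL(P||Q) ≠ D_KL(Q||P) in general.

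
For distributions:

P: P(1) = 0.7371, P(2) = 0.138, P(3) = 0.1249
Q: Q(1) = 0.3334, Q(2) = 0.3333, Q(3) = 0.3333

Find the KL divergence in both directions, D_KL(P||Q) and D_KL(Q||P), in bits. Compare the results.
D_KL(P||Q) = 0.4913 bits, D_KL(Q||P) = 0.5144 bits. D_KL(Q||P) is larger than D_KL(P||Q) by 0.0231 bits; the two directions differ.

D_KL(P||Q) = Σ P(x) log₂(P(x)/Q(x))

Computing term by term:
  P(1)·log₂(P(1)/Q(1)) = 0.7371·log₂(0.7371/0.3334) = 0.84369
  P(2)·log₂(P(2)/Q(2)) = 0.138·log₂(0.138/0.3333) = -0.17556
  P(3)·log₂(P(3)/Q(3)) = 0.1249·log₂(0.1249/0.3333) = -0.17686

D_KL(P||Q) = 0.84369 - 0.17556 - 0.17686 = 0.49127 ≈ 0.4913 bits

D_KL(Q||P) = Σ Q(x) log₂(Q(x)/P(x))

Computing term by term:
  Q(1)·log₂(Q(1)/P(1)) = 0.3334·log₂(0.3334/0.7371) = -0.38161
  Q(2)·log₂(Q(2)/P(2)) = 0.3333·log₂(0.3333/0.138) = 0.42401
  Q(3)·log₂(Q(3)/P(3)) = 0.3333·log₂(0.3333/0.1249) = 0.47197

D_KL(Q||P) = -0.38161 + 0.42401 + 0.47197 = 0.51437 ≈ 0.5144 bits

These are NOT equal (difference: 0.0231 bits). KL divergence is asymmetric: D_KL(P||Q) ≠ D_KL(Q||P) in general.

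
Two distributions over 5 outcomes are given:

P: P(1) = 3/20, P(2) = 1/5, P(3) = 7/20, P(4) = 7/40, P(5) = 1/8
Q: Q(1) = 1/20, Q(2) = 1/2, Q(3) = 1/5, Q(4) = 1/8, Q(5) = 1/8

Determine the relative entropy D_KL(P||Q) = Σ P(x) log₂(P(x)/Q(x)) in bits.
0.3409 bits

D_KL(P||Q) = Σ P(x) log₂(P(x)/Q(x))

Computing term by term:
  P(1)·log₂(P(1)/Q(1)) = (3/20)·log₂((3/20)/(1/20)) = 0.23774
  P(2)·log₂(P(2)/Q(2)) = (1/5)·log₂((1/5)/(1/2)) = -0.26439
  P(3)·log₂(P(3)/Q(3)) = (7/20)·log₂((7/20)/(1/5)) = 0.28257
  P(4)·log₂(P(4)/Q(4)) = (7/40)·log₂((7/40)/(1/8)) = 0.08495
  P(5)·log₂(P(5)/Q(5)) = (1/8)·log₂((1/8)/(1/8)) = 0.00000

D_KL(P||Q) = 0.23774 - 0.26439 + 0.28257 + 0.08495 + 0.00000 = 0.34087 ≈ 0.3409 bits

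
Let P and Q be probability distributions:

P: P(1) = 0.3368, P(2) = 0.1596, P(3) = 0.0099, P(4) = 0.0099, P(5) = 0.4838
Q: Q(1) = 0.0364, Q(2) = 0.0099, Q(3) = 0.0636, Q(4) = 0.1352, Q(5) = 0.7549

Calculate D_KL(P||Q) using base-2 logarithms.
1.3468 bits

D_KL(P||Q) = Σ P(x) log₂(P(x)/Q(x))

Computing term by term:
  P(1)·log₂(P(1)/Q(1)) = 0.3368·log₂(0.3368/0.0364) = 1.08109
  P(2)·log₂(P(2)/Q(2)) = 0.1596·log₂(0.1596/0.0099) = 0.64014
  P(3)·log₂(P(3)/Q(3)) = 0.0099·log₂(0.0099/0.0636) = -0.02657
  P(4)·log₂(P(4)/Q(4)) = 0.0099·log₂(0.0099/0.1352) = -0.03734
  P(5)·log₂(P(5)/Q(5)) = 0.4838·log₂(0.4838/0.7549) = -0.31054

D_KL(P||Q) = 1.08109 + 0.64014 - 0.02657 - 0.03734 - 0.31054 = 1.34678 ≈ 1.3468 bits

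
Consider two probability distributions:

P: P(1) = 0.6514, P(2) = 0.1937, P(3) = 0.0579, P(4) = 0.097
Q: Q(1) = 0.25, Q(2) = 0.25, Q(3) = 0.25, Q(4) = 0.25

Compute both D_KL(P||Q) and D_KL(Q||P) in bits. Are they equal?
D_KL(P||Q) = 0.5740 bits, D_KL(Q||P) = 0.6157 bits. No, they are not equal.

D_KL(P||Q) = Σ P(x) log₂(P(x)/Q(x))

Computing term by term:
  P(1)·log₂(P(1)/Q(1)) = 0.6514·log₂(0.6514/0.25) = 0.89998
  P(2)·log₂(P(2)/Q(2)) = 0.1937·log₂(0.1937/0.25) = -0.07130
  P(3)·log₂(P(3)/Q(3)) = 0.0579·log₂(0.0579/0.25) = -0.12219
  P(4)·log₂(P(4)/Q(4)) = 0.097·log₂(0.097/0.25) = -0.13249

D_KL(P||Q) = 0.89998 - 0.07130 - 0.12219 - 0.13249 = 0.57400 ≈ 0.5740 bits

D_KL(Q||P) = Σ Q(x) log₂(Q(x)/P(x))

Computing term by term:
  Q(1)·log₂(Q(1)/P(1)) = 0.25·log₂(0.25/0.6514) = -0.34540
  Q(2)·log₂(Q(2)/P(2)) = 0.25·log₂(0.25/0.1937) = 0.09203
  Q(3)·log₂(Q(3)/P(3)) = 0.25·log₂(0.25/0.0579) = 0.52757
  Q(4)·log₂(Q(4)/P(4)) = 0.25·log₂(0.25/0.097) = 0.34147

D_KL(Q||P) = -0.34540 + 0.09203 + 0.52757 + 0.34147 = 0.61567 ≈ 0.6157 bits

These are NOT equal (difference: 0.0417 bits). KL divergence is asymmetric: D_KL(P||Q) ≠ D_KL(Q||P) in general.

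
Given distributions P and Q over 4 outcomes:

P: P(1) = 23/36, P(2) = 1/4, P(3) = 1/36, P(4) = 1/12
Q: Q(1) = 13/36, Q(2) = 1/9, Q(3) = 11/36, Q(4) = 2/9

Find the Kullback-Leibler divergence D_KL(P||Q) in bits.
0.6043 bits

D_KL(P||Q) = Σ P(x) log₂(P(x)/Q(x))

Computing term by term:
  P(1)·log₂(P(1)/Q(1)) = (23/36)·log₂((23/36)/(13/36)) = 0.52588
  P(2)·log₂(P(2)/Q(2)) = (1/4)·log₂((1/4)/(1/9)) = 0.29248
  P(3)·log₂(P(3)/Q(3)) = (1/36)·log₂((1/36)/(11/36)) = -0.09610
  P(4)·log₂(P(4)/Q(4)) = (1/12)·log₂((1/12)/(2/9)) = -0.11792

D_KL(P||Q) = 0.52588 + 0.29248 - 0.09610 - 0.11792 = 0.60434 ≈ 0.6043 bits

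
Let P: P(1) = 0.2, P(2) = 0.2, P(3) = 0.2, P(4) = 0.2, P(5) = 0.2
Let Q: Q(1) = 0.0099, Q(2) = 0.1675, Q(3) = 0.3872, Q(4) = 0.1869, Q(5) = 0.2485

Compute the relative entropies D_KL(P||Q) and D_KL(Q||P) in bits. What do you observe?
D_KL(P||Q) = 0.6847 bits, D_KL(Q||P) = 0.3428 bits. The two directions give different values (D_KL(P||Q) exceeds D_KL(Q||P) by 0.3419 bits): KL divergence is asymmetric.

D_KL(P||Q) = Σ P(x) log₂(P(x)/Q(x))

Computing term by term:
  P(1)·log₂(P(1)/Q(1)) = 0.2·log₂(0.2/0.0099) = 0.86729
  P(2)·log₂(P(2)/Q(2)) = 0.2·log₂(0.2/0.1675) = 0.05117
  P(3)·log₂(P(3)/Q(3)) = 0.2·log₂(0.2/0.3872) = -0.19062
  P(4)·log₂(P(4)/Q(4)) = 0.2·log₂(0.2/0.1869) = 0.01955
  P(5)·log₂(P(5)/Q(5)) = 0.2·log₂(0.2/0.2485) = -0.06265

D_KL(P||Q) = 0.86729 + 0.05117 - 0.19062 + 0.01955 - 0.06265 = 0.68474 ≈ 0.6847 bits

D_KL(Q||P) = Σ Q(x) log₂(Q(x)/P(x))

Computing term by term:
  Q(1)·log₂(Q(1)/P(1)) = 0.0099·log₂(0.0099/0.2) = -0.04293
  Q(2)·log₂(Q(2)/P(2)) = 0.1675·log₂(0.1675/0.2) = -0.04285
  Q(3)·log₂(Q(3)/P(3)) = 0.3872·log₂(0.3872/0.2) = 0.36903
  Q(4)·log₂(Q(4)/P(4)) = 0.1869·log₂(0.1869/0.2) = -0.01827
  Q(5)·log₂(Q(5)/P(5)) = 0.2485·log₂(0.2485/0.2) = 0.07784

D_KL(Q||P) = -0.04293 - 0.04285 + 0.36903 - 0.01827 + 0.07784 = 0.34282 ≈ 0.3428 bits

These are NOT equal (difference: 0.3419 bits). KL divergence is asymmetric: D_KL(P||Q) ≠ D_KL(Q||P) in general.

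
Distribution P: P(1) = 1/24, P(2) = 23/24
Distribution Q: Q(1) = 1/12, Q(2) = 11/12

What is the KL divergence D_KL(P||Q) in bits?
0.0198 bits

D_KL(P||Q) = Σ P(x) log₂(P(x)/Q(x))

Computing term by term:
  P(1)·log₂(P(1)/Q(1)) = (1/24)·log₂((1/24)/(1/12)) = -0.04167
  P(2)·log₂(P(2)/Q(2)) = (23/24)·log₂((23/24)/(11/12)) = 0.06146

D_KL(P||Q) = -0.04167 + 0.06146 = 0.01979 ≈ 0.0198 bits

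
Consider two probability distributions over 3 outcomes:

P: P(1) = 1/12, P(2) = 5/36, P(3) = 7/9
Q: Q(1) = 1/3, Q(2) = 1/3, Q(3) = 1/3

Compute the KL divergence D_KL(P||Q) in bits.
0.6087 bits

D_KL(P||Q) = Σ P(x) log₂(P(x)/Q(x))

Computing term by term:
  P(1)·log₂(P(1)/Q(1)) = (1/12)·log₂((1/12)/(1/3)) = -0.16667
  P(2)·log₂(P(2)/Q(2)) = (5/36)·log₂((5/36)/(1/3)) = -0.17542
  P(3)·log₂(P(3)/Q(3)) = (7/9)·log₂((7/9)/(1/3)) = 0.95075

D_KL(P||Q) = -0.16667 - 0.17542 + 0.95075 = 0.60866 ≈ 0.6087 bits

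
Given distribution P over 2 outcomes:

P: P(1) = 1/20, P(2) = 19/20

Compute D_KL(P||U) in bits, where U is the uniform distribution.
0.7136 bits

U(i) = 1/2 for all i

D_KL(P||U) = Σ P(x) log₂(P(x) / (1/2))
           = Σ P(x) log₂(P(x)) + log₂(2)
           = log₂(2) - H(P)

H(P) = -Σ P(x) log₂(P(x)):
  -P(1)·log₂(P(1)) = -(1/20)·log₂(1/20) = 0.21610
  -P(2)·log₂(P(2)) = -(19/20)·log₂(19/20) = 0.07030
H(P) = 0.21610 + 0.07030 = 0.28640 bits

log₂(2) = 1.00000 bits

D_KL(P||U) = 1.00000 - 0.28640 = 0.71360 ≈ 0.7136 bits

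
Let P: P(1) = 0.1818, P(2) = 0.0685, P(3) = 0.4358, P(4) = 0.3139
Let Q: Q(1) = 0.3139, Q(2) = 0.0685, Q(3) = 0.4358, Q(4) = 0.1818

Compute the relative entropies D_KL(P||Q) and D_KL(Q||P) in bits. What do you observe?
D_KL(P||Q) = 0.1041 bits, D_KL(Q||P) = 0.1041 bits. The two directions give the same value here, because Q is a self-inverse relabeling of P; in general KL divergence is asymmetric.

D_KL(P||Q) = Σ P(x) log₂(P(x)/Q(x))

Computing term by term:
  P(1)·log₂(P(1)/Q(1)) = 0.1818·log₂(0.1818/0.3139) = -0.14325
  P(2)·log₂(P(2)/Q(2)) = 0.0685·log₂(0.0685/0.0685) = 0.00000
  P(3)·log₂(P(3)/Q(3)) = 0.4358·log₂(0.4358/0.4358) = 0.00000
  P(4)·log₂(P(4)/Q(4)) = 0.3139·log₂(0.3139/0.1818) = 0.24734

D_KL(P||Q) = -0.14325 + 0.00000 + 0.00000 + 0.24734 = 0.10409 ≈ 0.1041 bits

D_KL(Q||P) = Σ Q(x) log₂(Q(x)/P(x))

Computing term by term:
  Q(1)·log₂(Q(1)/P(1)) = 0.3139·log₂(0.3139/0.1818) = 0.24734
  Q(2)·log₂(Q(2)/P(2)) = 0.0685·log₂(0.0685/0.0685) = 0.00000
  Q(3)·log₂(Q(3)/P(3)) = 0.4358·log₂(0.4358/0.4358) = 0.00000
  Q(4)·log₂(Q(4)/P(4)) = 0.1818·log₂(0.1818/0.3139) = -0.14325

D_KL(Q||P) = 0.24734 + 0.00000 + 0.00000 - 0.14325 = 0.10409 ≈ 0.1041 bits

These ARE equal here. Q is P with outcomes relabeled (Q(1) = P(4), Q(4) = P(1)) by a relabeling that is its own inverse, so the two sums contain exactly the same terms in a different order. This is a special case — KL divergence is not symmetric in general: D_KL(P||Q) ≠ D_KL(Q||P) for most P, Q.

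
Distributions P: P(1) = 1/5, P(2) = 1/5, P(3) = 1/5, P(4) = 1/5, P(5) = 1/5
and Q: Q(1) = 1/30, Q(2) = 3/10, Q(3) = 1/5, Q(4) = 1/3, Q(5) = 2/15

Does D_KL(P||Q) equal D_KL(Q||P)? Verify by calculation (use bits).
D_KL(P||Q) = 0.3696 bits, D_KL(Q||P) = 0.2570 bits. No — D_KL(P||Q) ≠ D_KL(Q||P) for this pair.

D_KL(P||Q) = Σ P(x) log₂(P(x)/Q(x))

Computing term by term:
  P(1)·log₂(P(1)/Q(1)) = (1/5)·log₂((1/5)/(1/30)) = 0.51699
  P(2)·log₂(P(2)/Q(2)) = (1/5)·log₂((1/5)/(3/10)) = -0.11699
  P(3)·log₂(P(3)/Q(3)) = (1/5)·log₂((1/5)/(1/5)) = 0.00000
  P(4)·log₂(P(4)/Q(4)) = (1/5)·log₂((1/5)/(1/3)) = -0.14739
  P(5)·log₂(P(5)/Q(5)) = (1/5)·log₂((1/5)/(2/15)) = 0.11699

D_KL(P||Q) = 0.51699 - 0.11699 + 0.00000 - 0.14739 + 0.11699 = 0.36960 ≈ 0.3696 bits

D_KL(Q||P) = Σ Q(x) log₂(Q(x)/P(x))

Computing term by term:
  Q(1)·log₂(Q(1)/P(1)) = (1/30)·log₂((1/30)/(1/5)) = -0.08617
  Q(2)·log₂(Q(2)/P(2)) = (3/10)·log₂((3/10)/(1/5)) = 0.17549
  Q(3)·log₂(Q(3)/P(3)) = (1/5)·log₂((1/5)/(1/5)) = 0.00000
  Q(4)·log₂(Q(4)/P(4)) = (1/3)·log₂((1/3)/(1/5)) = 0.24566
  Q(5)·log₂(Q(5)/P(5)) = (2/15)·log₂((2/15)/(1/5)) = -0.07800

D_KL(Q||P) = -0.08617 + 0.17549 + 0.00000 + 0.24566 - 0.07800 = 0.25698 ≈ 0.2570 bits

These are NOT equal (difference: 0.1126 bits). KL divergence is asymmetric: D_KL(P||Q) ≠ D_KL(Q||P) in general.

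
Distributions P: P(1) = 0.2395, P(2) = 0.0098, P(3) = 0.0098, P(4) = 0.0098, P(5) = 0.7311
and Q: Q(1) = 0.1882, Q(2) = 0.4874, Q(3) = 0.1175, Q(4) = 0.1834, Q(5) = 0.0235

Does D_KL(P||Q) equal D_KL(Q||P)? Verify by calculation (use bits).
D_KL(P||Q) = 3.5773 bits, D_KL(Q||P) = 3.7612 bits. No — D_KL(P||Q) ≠ D_KL(Q||P) for this pair.

D_KL(P||Q) = Σ P(x) log₂(P(x)/Q(x))

Computing term by term:
  P(1)·log₂(P(1)/Q(1)) = 0.2395·log₂(0.2395/0.1882) = 0.08329
  P(2)·log₂(P(2)/Q(2)) = 0.0098·log₂(0.0098/0.4874) = -0.05523
  P(3)·log₂(P(3)/Q(3)) = 0.0098·log₂(0.0098/0.1175) = -0.03512
  P(4)·log₂(P(4)/Q(4)) = 0.0098·log₂(0.0098/0.1834) = -0.04142
  P(5)·log₂(P(5)/Q(5)) = 0.7311·log₂(0.7311/0.0235) = 3.62577

D_KL(P||Q) = 0.08329 - 0.05523 - 0.03512 - 0.04142 + 3.62577 = 3.57729 ≈ 3.5773 bits

D_KL(Q||P) = Σ Q(x) log₂(Q(x)/P(x))

Computing term by term:
  Q(1)·log₂(Q(1)/P(1)) = 0.1882·log₂(0.1882/0.2395) = -0.06545
  Q(2)·log₂(Q(2)/P(2)) = 0.4874·log₂(0.4874/0.0098) = 2.74707
  Q(3)·log₂(Q(3)/P(3)) = 0.1175·log₂(0.1175/0.0098) = 0.42109
  Q(4)·log₂(Q(4)/P(4)) = 0.1834·log₂(0.1834/0.0098) = 0.77506
  Q(5)·log₂(Q(5)/P(5)) = 0.0235·log₂(0.0235/0.7311) = -0.11654

D_KL(Q||P) = -0.06545 + 2.74707 + 0.42109 + 0.77506 - 0.11654 = 3.76123 ≈ 3.7612 bits

These are NOT equal (difference: 0.1839 bits). KL divergence is asymmetric: D_KL(P||Q) ≠ D_KL(Q||P) in general.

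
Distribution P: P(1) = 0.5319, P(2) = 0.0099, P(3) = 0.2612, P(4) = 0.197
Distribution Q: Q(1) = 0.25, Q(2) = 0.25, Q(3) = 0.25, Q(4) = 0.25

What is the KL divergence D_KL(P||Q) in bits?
0.4820 bits

D_KL(P||Q) = Σ P(x) log₂(P(x)/Q(x))

Computing term by term:
  P(1)·log₂(P(1)/Q(1)) = 0.5319·log₂(0.5319/0.25) = 0.57936
  P(2)·log₂(P(2)/Q(2)) = 0.0099·log₂(0.0099/0.25) = -0.04612
  P(3)·log₂(P(3)/Q(3)) = 0.2612·log₂(0.2612/0.25) = 0.01651
  P(4)·log₂(P(4)/Q(4)) = 0.197·log₂(0.197/0.25) = -0.06772

D_KL(P||Q) = 0.57936 - 0.04612 + 0.01651 - 0.06772 = 0.48203 ≈ 0.4820 bits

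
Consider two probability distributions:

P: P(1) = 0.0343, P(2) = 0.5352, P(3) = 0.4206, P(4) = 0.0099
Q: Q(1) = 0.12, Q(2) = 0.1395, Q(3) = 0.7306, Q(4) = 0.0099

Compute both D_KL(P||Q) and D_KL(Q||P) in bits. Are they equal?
D_KL(P||Q) = 0.6412 bits, D_KL(Q||P) = 0.5282 bits. No, they are not equal.

D_KL(P||Q) = Σ P(x) log₂(P(x)/Q(x))

Computing term by term:
  P(1)·log₂(P(1)/Q(1)) = 0.0343·log₂(0.0343/0.12) = -0.06197
  P(2)·log₂(P(2)/Q(2)) = 0.5352·log₂(0.5352/0.1395) = 1.03819
  P(3)·log₂(P(3)/Q(3)) = 0.4206·log₂(0.4206/0.7306) = -0.33506
  P(4)·log₂(P(4)/Q(4)) = 0.0099·log₂(0.0099/0.0099) = 0.00000

D_KL(P||Q) = -0.06197 + 1.03819 - 0.33506 + 0.00000 = 0.64116 ≈ 0.6412 bits

D_KL(Q||P) = Σ Q(x) log₂(Q(x)/P(x))

Computing term by term:
  Q(1)·log₂(Q(1)/P(1)) = 0.12·log₂(0.12/0.0343) = 0.21681
  Q(2)·log₂(Q(2)/P(2)) = 0.1395·log₂(0.1395/0.5352) = -0.27060
  Q(3)·log₂(Q(3)/P(3)) = 0.7306·log₂(0.7306/0.4206) = 0.58202
  Q(4)·log₂(Q(4)/P(4)) = 0.0099·log₂(0.0099/0.0099) = 0.00000

D_KL(Q||P) = 0.21681 - 0.27060 + 0.58202 + 0.00000 = 0.52823 ≈ 0.5282 bits

These are NOT equal (difference: 0.1130 bits). KL divergence is asymmetric: D_KL(P||Q) ≠ D_KL(Q||P) in general.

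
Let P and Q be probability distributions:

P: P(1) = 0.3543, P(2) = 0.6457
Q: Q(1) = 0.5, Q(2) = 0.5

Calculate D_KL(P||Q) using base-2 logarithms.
0.0622 bits

D_KL(P||Q) = Σ P(x) log₂(P(x)/Q(x))

Computing term by term:
  P(1)·log₂(P(1)/Q(1)) = 0.3543·log₂(0.3543/0.5) = -0.17607
  P(2)·log₂(P(2)/Q(2)) = 0.6457·log₂(0.6457/0.5) = 0.23822

D_KL(P||Q) = -0.17607 + 0.23822 = 0.06215 ≈ 0.0622 bits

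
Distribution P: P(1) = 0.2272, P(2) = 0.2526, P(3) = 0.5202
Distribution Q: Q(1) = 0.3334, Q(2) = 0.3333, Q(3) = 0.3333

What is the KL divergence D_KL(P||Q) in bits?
0.1074 bits

D_KL(P||Q) = Σ P(x) log₂(P(x)/Q(x))

Computing term by term:
  P(1)·log₂(P(1)/Q(1)) = 0.2272·log₂(0.2272/0.3334) = -0.12571
  P(2)·log₂(P(2)/Q(2)) = 0.2526·log₂(0.2526/0.3333) = -0.10103
  P(3)·log₂(P(3)/Q(3)) = 0.5202·log₂(0.5202/0.3333) = 0.33410

D_KL(P||Q) = -0.12571 - 0.10103 + 0.33410 = 0.10736 ≈ 0.1074 bits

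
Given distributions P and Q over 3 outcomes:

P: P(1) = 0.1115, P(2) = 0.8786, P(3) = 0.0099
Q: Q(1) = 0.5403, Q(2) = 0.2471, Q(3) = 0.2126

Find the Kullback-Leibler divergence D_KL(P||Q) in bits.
1.3103 bits

D_KL(P||Q) = Σ P(x) log₂(P(x)/Q(x))

Computing term by term:
  P(1)·log₂(P(1)/Q(1)) = 0.1115·log₂(0.1115/0.5403) = -0.25385
  P(2)·log₂(P(2)/Q(2)) = 0.8786·log₂(0.8786/0.2471) = 1.60794
  P(3)·log₂(P(3)/Q(3)) = 0.0099·log₂(0.0099/0.2126) = -0.04380

D_KL(P||Q) = -0.25385 + 1.60794 - 0.04380 = 1.31029 ≈ 1.3103 bits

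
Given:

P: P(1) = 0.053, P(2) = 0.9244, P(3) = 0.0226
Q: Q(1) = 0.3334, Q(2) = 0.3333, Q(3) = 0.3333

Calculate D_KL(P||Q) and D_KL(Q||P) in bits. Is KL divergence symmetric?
D_KL(P||Q) = 1.1321 bits, D_KL(Q||P) = 1.6881 bits. No, KL divergence is not symmetric.

D_KL(P||Q) = Σ P(x) log₂(P(x)/Q(x))

Computing term by term:
  P(1)·log₂(P(1)/Q(1)) = 0.053·log₂(0.053/0.3334) = -0.14062
  P(2)·log₂(P(2)/Q(2)) = 0.9244·log₂(0.9244/0.3333) = 1.36044
  P(3)·log₂(P(3)/Q(3)) = 0.0226·log₂(0.0226/0.3333) = -0.08774

D_KL(P||Q) = -0.14062 + 1.36044 - 0.08774 = 1.13208 ≈ 1.1321 bits

D_KL(Q||P) = Σ Q(x) log₂(Q(x)/P(x))

Computing term by term:
  Q(1)·log₂(Q(1)/P(1)) = 0.3334·log₂(0.3334/0.053) = 0.88457
  Q(2)·log₂(Q(2)/P(2)) = 0.3333·log₂(0.3333/0.9244) = -0.49052
  Q(3)·log₂(Q(3)/P(3)) = 0.3333·log₂(0.3333/0.0226) = 1.29401

D_KL(Q||P) = 0.88457 - 0.49052 + 1.29401 = 1.68806 ≈ 1.6881 bits

These are NOT equal (difference: 0.5560 bits). KL divergence is asymmetric: D_KL(P||Q) ≠ D_KL(Q||P) in general.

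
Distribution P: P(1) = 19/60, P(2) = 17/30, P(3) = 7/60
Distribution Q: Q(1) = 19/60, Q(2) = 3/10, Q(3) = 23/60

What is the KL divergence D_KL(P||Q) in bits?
0.3197 bits

D_KL(P||Q) = Σ P(x) log₂(P(x)/Q(x))

Computing term by term:
  P(1)·log₂(P(1)/Q(1)) = (19/60)·log₂((19/60)/(19/60)) = 0.00000
  P(2)·log₂(P(2)/Q(2)) = (17/30)·log₂((17/30)/(3/10)) = 0.51994
  P(3)·log₂(P(3)/Q(3)) = (7/60)·log₂((7/60)/(23/60)) = -0.20022

D_KL(P||Q) = 0.00000 + 0.51994 - 0.20022 = 0.31972 ≈ 0.3197 bits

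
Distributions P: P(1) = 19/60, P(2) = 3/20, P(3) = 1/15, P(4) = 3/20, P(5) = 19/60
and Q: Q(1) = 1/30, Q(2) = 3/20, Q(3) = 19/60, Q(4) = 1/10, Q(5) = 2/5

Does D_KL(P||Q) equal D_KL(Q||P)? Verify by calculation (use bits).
D_KL(P||Q) = 0.8597 bits, D_KL(Q||P) = 0.6799 bits. No — D_KL(P||Q) ≠ D_KL(Q||P) for this pair.

D_KL(P||Q) = Σ P(x) log₂(P(x)/Q(x))

Computing term by term:
  P(1)·log₂(P(1)/Q(1)) = (19/60)·log₂((19/60)/(1/30)) = 1.02851
  P(2)·log₂(P(2)/Q(2)) = (3/20)·log₂((3/20)/(3/20)) = 0.00000
  P(3)·log₂(P(3)/Q(3)) = (1/15)·log₂((1/15)/(19/60)) = -0.14986
  P(4)·log₂(P(4)/Q(4)) = (3/20)·log₂((3/20)/(1/10)) = 0.08774
  P(5)·log₂(P(5)/Q(5)) = (19/60)·log₂((19/60)/(2/5)) = -0.10673

D_KL(P||Q) = 1.02851 + 0.00000 - 0.14986 + 0.08774 - 0.10673 = 0.85966 ≈ 0.8597 bits

D_KL(Q||P) = Σ Q(x) log₂(Q(x)/P(x))

Computing term by term:
  Q(1)·log₂(Q(1)/P(1)) = (1/30)·log₂((1/30)/(19/60)) = -0.10826
  Q(2)·log₂(Q(2)/P(2)) = (3/20)·log₂((3/20)/(3/20)) = 0.00000
  Q(3)·log₂(Q(3)/P(3)) = (19/60)·log₂((19/60)/(1/15)) = 0.71184
  Q(4)·log₂(Q(4)/P(4)) = (1/10)·log₂((1/10)/(3/20)) = -0.05850
  Q(5)·log₂(Q(5)/P(5)) = (2/5)·log₂((2/5)/(19/60)) = 0.13481

D_KL(Q||P) = -0.10826 + 0.00000 + 0.71184 - 0.05850 + 0.13481 = 0.67989 ≈ 0.6799 bits

These are NOT equal (difference: 0.1798 bits). KL divergence is asymmetric: D_KL(P||Q) ≠ D_KL(Q||P) in general.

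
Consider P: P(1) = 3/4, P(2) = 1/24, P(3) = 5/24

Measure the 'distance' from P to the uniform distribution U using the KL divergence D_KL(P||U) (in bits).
0.6112 bits

U(i) = 1/3 for all i

D_KL(P||U) = Σ P(x) log₂(P(x) / (1/3))
           = Σ P(x) log₂(P(x)) + log₂(3)
           = log₂(3) - H(P)

H(P) = -Σ P(x) log₂(P(x)):
  -P(1)·log₂(P(1)) = -(3/4)·log₂(3/4) = 0.31128
  -P(2)·log₂(P(2)) = -(1/24)·log₂(1/24) = 0.19104
  -P(3)·log₂(P(3)) = -(5/24)·log₂(5/24) = 0.47147
H(P) = 0.31128 + 0.19104 + 0.47147 = 0.97379 bits

log₂(3) = 1.58496 bits

D_KL(P||U) = 1.58496 - 0.97379 = 0.61117 ≈ 0.6112 bits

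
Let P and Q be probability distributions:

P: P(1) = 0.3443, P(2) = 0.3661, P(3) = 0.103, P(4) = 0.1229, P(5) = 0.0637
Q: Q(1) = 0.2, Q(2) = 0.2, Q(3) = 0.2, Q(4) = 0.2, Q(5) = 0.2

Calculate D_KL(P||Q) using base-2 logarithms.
0.2991 bits

D_KL(P||Q) = Σ P(x) log₂(P(x)/Q(x))

Computing term by term:
  P(1)·log₂(P(1)/Q(1)) = 0.3443·log₂(0.3443/0.2) = 0.26982
  P(2)·log₂(P(2)/Q(2)) = 0.3661·log₂(0.3661/0.2) = 0.31933
  P(3)·log₂(P(3)/Q(3)) = 0.103·log₂(0.103/0.2) = -0.09861
  P(4)·log₂(P(4)/Q(4)) = 0.1229·log₂(0.1229/0.2) = -0.08634
  P(5)·log₂(P(5)/Q(5)) = 0.0637·log₂(0.0637/0.2) = -0.10515

D_KL(P||Q) = 0.26982 + 0.31933 - 0.09861 - 0.08634 - 0.10515 = 0.29905 ≈ 0.2991 bits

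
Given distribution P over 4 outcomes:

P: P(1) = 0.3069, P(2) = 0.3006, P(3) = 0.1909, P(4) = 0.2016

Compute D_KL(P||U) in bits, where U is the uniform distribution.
0.0339 bits

U(i) = 1/4 for all i

D_KL(P||U) = Σ P(x) log₂(P(x) / (1/4))
           = Σ P(x) log₂(P(x)) + log₂(4)
           = log₂(4) - H(P)

H(P) = -Σ P(x) log₂(P(x)):
  -P(1)·log₂(P(1)) = -(0.3069)·log₂(0.3069) = 0.52301
  -P(2)·log₂(P(2)) = -(0.3006)·log₂(0.3006) = 0.52127
  -P(3)·log₂(P(3)) = -(0.1909)·log₂(0.1909) = 0.45608
  -P(4)·log₂(P(4)) = -(0.2016)·log₂(0.2016) = 0.46578
H(P) = 0.52301 + 0.52127 + 0.45608 + 0.46578 = 1.96614 bits

log₂(4) = 2.00000 bits

D_KL(P||U) = 2.00000 - 1.96614 = 0.03386 ≈ 0.0339 bits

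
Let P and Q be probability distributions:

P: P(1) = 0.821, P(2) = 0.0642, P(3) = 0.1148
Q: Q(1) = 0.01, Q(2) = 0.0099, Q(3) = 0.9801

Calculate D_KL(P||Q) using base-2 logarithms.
5.0390 bits

D_KL(P||Q) = Σ P(x) log₂(P(x)/Q(x))

Computing term by term:
  P(1)·log₂(P(1)/Q(1)) = 0.821·log₂(0.821/0.01) = 5.22099
  P(2)·log₂(P(2)/Q(2)) = 0.0642·log₂(0.0642/0.0099) = 0.17315
  P(3)·log₂(P(3)/Q(3)) = 0.1148·log₂(0.1148/0.9801) = -0.35517

D_KL(P||Q) = 5.22099 + 0.17315 - 0.35517 = 5.03897 ≈ 5.0390 bits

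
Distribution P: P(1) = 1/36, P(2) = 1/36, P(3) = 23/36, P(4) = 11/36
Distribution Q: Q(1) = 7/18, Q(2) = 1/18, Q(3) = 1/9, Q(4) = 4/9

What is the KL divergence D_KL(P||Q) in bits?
1.3136 bits

D_KL(P||Q) = Σ P(x) log₂(P(x)/Q(x))

Computing term by term:
  P(1)·log₂(P(1)/Q(1)) = (1/36)·log₂((1/36)/(7/18)) = -0.10576
  P(2)·log₂(P(2)/Q(2)) = (1/36)·log₂((1/36)/(1/18)) = -0.02778
  P(3)·log₂(P(3)/Q(3)) = (23/36)·log₂((23/36)/(1/9)) = 1.61228
  P(4)·log₂(P(4)/Q(4)) = (11/36)·log₂((11/36)/(4/9)) = -0.16517

D_KL(P||Q) = -0.10576 - 0.02778 + 1.61228 - 0.16517 = 1.31357 ≈ 1.3136 bits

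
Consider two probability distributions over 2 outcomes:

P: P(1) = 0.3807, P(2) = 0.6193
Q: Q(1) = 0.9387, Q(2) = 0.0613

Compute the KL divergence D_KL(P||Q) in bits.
1.5707 bits

D_KL(P||Q) = Σ P(x) log₂(P(x)/Q(x))

Computing term by term:
  P(1)·log₂(P(1)/Q(1)) = 0.3807·log₂(0.3807/0.9387) = -0.49568
  P(2)·log₂(P(2)/Q(2)) = 0.6193·log₂(0.6193/0.0613) = 2.06641

D_KL(P||Q) = -0.49568 + 2.06641 = 1.57073 ≈ 1.5707 bits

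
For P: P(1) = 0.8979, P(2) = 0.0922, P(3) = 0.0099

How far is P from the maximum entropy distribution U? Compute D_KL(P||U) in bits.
1.0625 bits

U(i) = 1/3 for all i

D_KL(P||U) = Σ P(x) log₂(P(x) / (1/3))
           = Σ P(x) log₂(P(x)) + log₂(3)
           = log₂(3) - H(P)

H(P) = -Σ P(x) log₂(P(x)):
  -P(1)·log₂(P(1)) = -(0.8979)·log₂(0.8979) = 0.13951
  -P(2)·log₂(P(2)) = -(0.0922)·log₂(0.0922) = 0.31708
  -P(3)·log₂(P(3)) = -(0.0099)·log₂(0.0099) = 0.06592
H(P) = 0.13951 + 0.31708 + 0.06592 = 0.52251 bits

log₂(3) = 1.58496 bits

D_KL(P||U) = 1.58496 - 0.52251 = 1.06245 ≈ 1.0625 bits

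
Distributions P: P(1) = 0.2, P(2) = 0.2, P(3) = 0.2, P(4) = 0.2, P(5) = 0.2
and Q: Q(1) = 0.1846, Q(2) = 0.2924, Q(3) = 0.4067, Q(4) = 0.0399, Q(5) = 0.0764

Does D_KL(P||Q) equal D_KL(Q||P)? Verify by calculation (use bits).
D_KL(P||Q) = 0.4515 bits, D_KL(Q||P) = 0.3565 bits. No — D_KL(P||Q) ≠ D_KL(Q||P) for this pair.

D_KL(P||Q) = Σ P(x) log₂(P(x)/Q(x))

Computing term by term:
  P(1)·log₂(P(1)/Q(1)) = 0.2·log₂(0.2/0.1846) = 0.02312
  P(2)·log₂(P(2)/Q(2)) = 0.2·log₂(0.2/0.2924) = -0.10959
  P(3)·log₂(P(3)/Q(3)) = 0.2·log₂(0.2/0.4067) = -0.20479
  P(4)·log₂(P(4)/Q(4)) = 0.2·log₂(0.2/0.0399) = 0.46511
  P(5)·log₂(P(5)/Q(5)) = 0.2·log₂(0.2/0.0764) = 0.27767

D_KL(P||Q) = 0.02312 - 0.10959 - 0.20479 + 0.46511 + 0.27767 = 0.45152 ≈ 0.4515 bits

D_KL(Q||P) = Σ Q(x) log₂(Q(x)/P(x))

Computing term by term:
  Q(1)·log₂(Q(1)/P(1)) = 0.1846·log₂(0.1846/0.2) = -0.02134
  Q(2)·log₂(Q(2)/P(2)) = 0.2924·log₂(0.2924/0.2) = 0.16022
  Q(3)·log₂(Q(3)/P(3)) = 0.4067·log₂(0.4067/0.2) = 0.41645
  Q(4)·log₂(Q(4)/P(4)) = 0.0399·log₂(0.0399/0.2) = -0.09279
  Q(5)·log₂(Q(5)/P(5)) = 0.0764·log₂(0.0764/0.2) = -0.10607

D_KL(Q||P) = -0.02134 + 0.16022 + 0.41645 - 0.09279 - 0.10607 = 0.35647 ≈ 0.3565 bits

These are NOT equal (difference: 0.0950 bits). KL divergence is asymmetric: D_KL(P||Q) ≠ D_KL(Q||P) in general.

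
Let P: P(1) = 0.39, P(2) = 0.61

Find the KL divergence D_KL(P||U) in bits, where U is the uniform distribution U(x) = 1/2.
0.0352 bits

U(i) = 1/2 for all i

D_KL(P||U) = Σ P(x) log₂(P(x) / (1/2))
           = Σ P(x) log₂(P(x)) + log₂(2)
           = log₂(2) - H(P)

H(P) = -Σ P(x) log₂(P(x)):
  -P(1)·log₂(P(1)) = -(0.39)·log₂(0.39) = 0.52980
  -P(2)·log₂(P(2)) = -(0.61)·log₂(0.61) = 0.43500
H(P) = 0.52980 + 0.43500 = 0.96480 bits

log₂(2) = 1.00000 bits

D_KL(P||U) = 1.00000 - 0.96480 = 0.03520 ≈ 0.0352 bits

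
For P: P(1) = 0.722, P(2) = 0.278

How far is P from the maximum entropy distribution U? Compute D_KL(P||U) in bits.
0.1473 bits

U(i) = 1/2 for all i

D_KL(P||U) = Σ P(x) log₂(P(x) / (1/2))
           = Σ P(x) log₂(P(x)) + log₂(2)
           = log₂(2) - H(P)

H(P) = -Σ P(x) log₂(P(x)):
  -P(1)·log₂(P(1)) = -(0.722)·log₂(0.722) = 0.33929
  -P(2)·log₂(P(2)) = -(0.278)·log₂(0.278) = 0.51342
H(P) = 0.33929 + 0.51342 = 0.85271 bits

log₂(2) = 1.00000 bits

D_KL(P||U) = 1.00000 - 0.85271 = 0.14729 ≈ 0.1473 bits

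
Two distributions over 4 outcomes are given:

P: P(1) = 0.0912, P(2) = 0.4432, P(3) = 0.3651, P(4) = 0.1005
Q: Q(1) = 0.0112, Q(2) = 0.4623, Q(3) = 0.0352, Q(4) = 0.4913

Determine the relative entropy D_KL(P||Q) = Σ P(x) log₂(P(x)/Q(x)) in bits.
1.2509 bits

D_KL(P||Q) = Σ P(x) log₂(P(x)/Q(x))

Computing term by term:
  P(1)·log₂(P(1)/Q(1)) = 0.0912·log₂(0.0912/0.0112) = 0.27593
  P(2)·log₂(P(2)/Q(2)) = 0.4432·log₂(0.4432/0.4623) = -0.02698
  P(3)·log₂(P(3)/Q(3)) = 0.3651·log₂(0.3651/0.0352) = 1.23208
  P(4)·log₂(P(4)/Q(4)) = 0.1005·log₂(0.1005/0.4913) = -0.23009

D_KL(P||Q) = 0.27593 - 0.02698 + 1.23208 - 0.23009 = 1.25094 ≈ 1.2509 bits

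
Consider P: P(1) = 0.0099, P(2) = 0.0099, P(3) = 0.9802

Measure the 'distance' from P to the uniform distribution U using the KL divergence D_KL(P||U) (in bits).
1.4248 bits

U(i) = 1/3 for all i

D_KL(P||U) = Σ P(x) log₂(P(x) / (1/3))
           = Σ P(x) log₂(P(x)) + log₂(3)
           = log₂(3) - H(P)

H(P) = -Σ P(x) log₂(P(x)):
  -P(1)·log₂(P(1)) = -(0.0099)·log₂(0.0099) = 0.06592
  -P(2)·log₂(P(2)) = -(0.0099)·log₂(0.0099) = 0.06592
  -P(3)·log₂(P(3)) = -(0.9802)·log₂(0.9802) = 0.02828
H(P) = 0.06592 + 0.06592 + 0.02828 = 0.16012 bits

log₂(3) = 1.58496 bits

D_KL(P||U) = 1.58496 - 0.16012 = 1.42484 ≈ 1.4248 bits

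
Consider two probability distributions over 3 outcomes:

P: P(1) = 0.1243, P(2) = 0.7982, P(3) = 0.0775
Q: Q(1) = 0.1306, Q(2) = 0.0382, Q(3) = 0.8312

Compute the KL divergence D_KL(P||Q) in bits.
3.2260 bits

D_KL(P||Q) = Σ P(x) log₂(P(x)/Q(x))

Computing term by term:
  P(1)·log₂(P(1)/Q(1)) = 0.1243·log₂(0.1243/0.1306) = -0.00887
  P(2)·log₂(P(2)/Q(2)) = 0.7982·log₂(0.7982/0.0382) = 3.50019
  P(3)·log₂(P(3)/Q(3)) = 0.0775·log₂(0.0775/0.8312) = -0.26528

D_KL(P||Q) = -0.00887 + 3.50019 - 0.26528 = 3.22604 ≈ 3.2260 bits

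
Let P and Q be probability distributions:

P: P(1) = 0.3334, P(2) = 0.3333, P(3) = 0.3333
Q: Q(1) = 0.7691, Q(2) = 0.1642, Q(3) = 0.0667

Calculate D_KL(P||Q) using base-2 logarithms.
0.7120 bits

D_KL(P||Q) = Σ P(x) log₂(P(x)/Q(x))

Computing term by term:
  P(1)·log₂(P(1)/Q(1)) = 0.3334·log₂(0.3334/0.7691) = -0.40205
  P(2)·log₂(P(2)/Q(2)) = 0.3333·log₂(0.3333/0.1642) = 0.34042
  P(3)·log₂(P(3)/Q(3)) = 0.3333·log₂(0.3333/0.0667) = 0.77361

D_KL(P||Q) = -0.40205 + 0.34042 + 0.77361 = 0.71198 ≈ 0.7120 bits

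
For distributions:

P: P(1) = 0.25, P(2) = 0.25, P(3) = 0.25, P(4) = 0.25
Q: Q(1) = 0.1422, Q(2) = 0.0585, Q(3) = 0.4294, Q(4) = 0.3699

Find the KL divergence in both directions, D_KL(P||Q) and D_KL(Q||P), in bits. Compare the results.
D_KL(P||Q) = 0.3910 bits, D_KL(Q||P) = 0.3058 bits. D_KL(P||Q) is larger than D_KL(Q||P) by 0.0852 bits; the two directions differ.

D_KL(P||Q) = Σ P(x) log₂(P(x)/Q(x))

Computing term by term:
  P(1)·log₂(P(1)/Q(1)) = 0.25·log₂(0.25/0.1422) = 0.20350
  P(2)·log₂(P(2)/Q(2)) = 0.25·log₂(0.25/0.0585) = 0.52385
  P(3)·log₂(P(3)/Q(3)) = 0.25·log₂(0.25/0.4294) = -0.19510
  P(4)·log₂(P(4)/Q(4)) = 0.25·log₂(0.25/0.3699) = -0.14130

D_KL(P||Q) = 0.20350 + 0.52385 - 0.19510 - 0.14130 = 0.39095 ≈ 0.3910 bits

D_KL(Q||P) = Σ Q(x) log₂(Q(x)/P(x))

Computing term by term:
  Q(1)·log₂(Q(1)/P(1)) = 0.1422·log₂(0.1422/0.25) = -0.11575
  Q(2)·log₂(Q(2)/P(2)) = 0.0585·log₂(0.0585/0.25) = -0.12258
  Q(3)·log₂(Q(3)/P(3)) = 0.4294·log₂(0.4294/0.25) = 0.33510
  Q(4)·log₂(Q(4)/P(4)) = 0.3699·log₂(0.3699/0.25) = 0.20907

D_KL(Q||P) = -0.11575 - 0.12258 + 0.33510 + 0.20907 = 0.30584 ≈ 0.3058 bits

These are NOT equal (difference: 0.0852 bits). KL divergence is asymmetric: D_KL(P||Q) ≠ D_KL(Q||P) in general.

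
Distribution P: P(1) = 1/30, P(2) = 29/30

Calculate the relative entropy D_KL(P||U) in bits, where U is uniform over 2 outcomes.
0.7892 bits

U(i) = 1/2 for all i

D_KL(P||U) = Σ P(x) log₂(P(x) / (1/2))
           = Σ P(x) log₂(P(x)) + log₂(2)
           = log₂(2) - H(P)

H(P) = -Σ P(x) log₂(P(x)):
  -P(1)·log₂(P(1)) = -(1/30)·log₂(1/30) = 0.16356
  -P(2)·log₂(P(2)) = -(29/30)·log₂(29/30) = 0.04728
H(P) = 0.16356 + 0.04728 = 0.21084 bits

log₂(2) = 1.00000 bits

D_KL(P||U) = 1.00000 - 0.21084 = 0.78916 ≈ 0.7892 bits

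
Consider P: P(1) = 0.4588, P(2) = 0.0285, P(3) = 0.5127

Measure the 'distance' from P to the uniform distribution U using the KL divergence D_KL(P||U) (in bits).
0.4288 bits

U(i) = 1/3 for all i

D_KL(P||U) = Σ P(x) log₂(P(x) / (1/3))
           = Σ P(x) log₂(P(x)) + log₂(3)
           = log₂(3) - H(P)

H(P) = -Σ P(x) log₂(P(x)):
  -P(1)·log₂(P(1)) = -(0.4588)·log₂(0.4588) = 0.51572
  -P(2)·log₂(P(2)) = -(0.0285)·log₂(0.0285) = 0.14629
  -P(3)·log₂(P(3)) = -(0.5127)·log₂(0.5127) = 0.49415
H(P) = 0.51572 + 0.14629 + 0.49415 = 1.15616 bits

log₂(3) = 1.58496 bits

D_KL(P||U) = 1.58496 - 1.15616 = 0.42880 ≈ 0.4288 bits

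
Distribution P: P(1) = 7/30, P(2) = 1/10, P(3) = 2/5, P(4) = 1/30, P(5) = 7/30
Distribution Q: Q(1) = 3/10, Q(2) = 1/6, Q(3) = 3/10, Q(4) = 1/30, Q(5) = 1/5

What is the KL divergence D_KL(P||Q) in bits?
0.0596 bits

D_KL(P||Q) = Σ P(x) log₂(P(x)/Q(x))

Computing term by term:
  P(1)·log₂(P(1)/Q(1)) = (7/30)·log₂((7/30)/(3/10)) = -0.08460
  P(2)·log₂(P(2)/Q(2)) = (1/10)·log₂((1/10)/(1/6)) = -0.07370
  P(3)·log₂(P(3)/Q(3)) = (2/5)·log₂((2/5)/(3/10)) = 0.16601
  P(4)·log₂(P(4)/Q(4)) = (1/30)·log₂((1/30)/(1/30)) = 0.00000
  P(5)·log₂(P(5)/Q(5)) = (7/30)·log₂((7/30)/(1/5)) = 0.05189

D_KL(P||Q) = -0.08460 - 0.07370 + 0.16601 + 0.00000 + 0.05189 = 0.05960 ≈ 0.0596 bits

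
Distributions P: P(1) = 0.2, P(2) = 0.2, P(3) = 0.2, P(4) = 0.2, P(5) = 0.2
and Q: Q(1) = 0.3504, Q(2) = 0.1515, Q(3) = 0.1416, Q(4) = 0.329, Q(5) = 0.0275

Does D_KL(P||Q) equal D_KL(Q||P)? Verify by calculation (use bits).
D_KL(P||Q) = 0.4469 bits, D_KL(Q||P) = 0.3098 bits. No — D_KL(P||Q) ≠ D_KL(Q||P) for this pair.

D_KL(P||Q) = Σ P(x) log₂(P(x)/Q(x))

Computing term by term:
  P(1)·log₂(P(1)/Q(1)) = 0.2·log₂(0.2/0.3504) = -0.16180
  P(2)·log₂(P(2)/Q(2)) = 0.2·log₂(0.2/0.1515) = 0.08014
  P(3)·log₂(P(3)/Q(3)) = 0.2·log₂(0.2/0.1416) = 0.09964
  P(4)·log₂(P(4)/Q(4)) = 0.2·log₂(0.2/0.329) = -0.14362
  P(5)·log₂(P(5)/Q(5)) = 0.2·log₂(0.2/0.0275) = 0.57250

D_KL(P||Q) = -0.16180 + 0.08014 + 0.09964 - 0.14362 + 0.57250 = 0.44686 ≈ 0.4469 bits

D_KL(Q||P) = Σ Q(x) log₂(Q(x)/P(x))

Computing term by term:
  Q(1)·log₂(Q(1)/P(1)) = 0.3504·log₂(0.3504/0.2) = 0.28347
  Q(2)·log₂(Q(2)/P(2)) = 0.1515·log₂(0.1515/0.2) = -0.06070
  Q(3)·log₂(Q(3)/P(3)) = 0.1416·log₂(0.1416/0.2) = -0.07054
  Q(4)·log₂(Q(4)/P(4)) = 0.329·log₂(0.329/0.2) = 0.23625
  Q(5)·log₂(Q(5)/P(5)) = 0.0275·log₂(0.0275/0.2) = -0.07872

D_KL(Q||P) = 0.28347 - 0.06070 - 0.07054 + 0.23625 - 0.07872 = 0.30976 ≈ 0.3098 bits

These are NOT equal (difference: 0.1371 bits). KL divergence is asymmetric: D_KL(P||Q) ≠ D_KL(Q||P) in general.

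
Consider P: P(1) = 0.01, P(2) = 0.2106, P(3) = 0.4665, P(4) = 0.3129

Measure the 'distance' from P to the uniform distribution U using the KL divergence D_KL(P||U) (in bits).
0.4226 bits

U(i) = 1/4 for all i

D_KL(P||U) = Σ P(x) log₂(P(x) / (1/4))
           = Σ P(x) log₂(P(x)) + log₂(4)
           = log₂(4) - H(P)

H(P) = -Σ P(x) log₂(P(x)):
  -P(1)·log₂(P(1)) = -(0.01)·log₂(0.01) = 0.06644
  -P(2)·log₂(P(2)) = -(0.2106)·log₂(0.2106) = 0.47331
  -P(3)·log₂(P(3)) = -(0.4665)·log₂(0.4665) = 0.51317
  -P(4)·log₂(P(4)) = -(0.3129)·log₂(0.3129) = 0.52449
H(P) = 0.06644 + 0.47331 + 0.51317 + 0.52449 = 1.57741 bits

log₂(4) = 2.00000 bits

D_KL(P||U) = 2.00000 - 1.57741 = 0.42259 ≈ 0.4226 bits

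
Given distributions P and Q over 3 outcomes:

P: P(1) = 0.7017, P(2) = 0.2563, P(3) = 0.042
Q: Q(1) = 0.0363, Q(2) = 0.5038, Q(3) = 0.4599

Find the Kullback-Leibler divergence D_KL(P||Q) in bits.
2.6033 bits

D_KL(P||Q) = Σ P(x) log₂(P(x)/Q(x))

Computing term by term:
  P(1)·log₂(P(1)/Q(1)) = 0.7017·log₂(0.7017/0.0363) = 2.99823
  P(2)·log₂(P(2)/Q(2)) = 0.2563·log₂(0.2563/0.5038) = -0.24990
  P(3)·log₂(P(3)/Q(3)) = 0.042·log₂(0.042/0.4599) = -0.14502

D_KL(P||Q) = 2.99823 - 0.24990 - 0.14502 = 2.60331 ≈ 2.6033 bits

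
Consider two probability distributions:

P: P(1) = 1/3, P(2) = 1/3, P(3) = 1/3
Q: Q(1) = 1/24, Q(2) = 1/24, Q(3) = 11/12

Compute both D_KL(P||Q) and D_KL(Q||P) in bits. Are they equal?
D_KL(P||Q) = 1.5135 bits, D_KL(Q||P) = 1.0878 bits. No, they are not equal.

D_KL(P||Q) = Σ P(x) log₂(P(x)/Q(x))

Computing term by term:
  P(1)·log₂(P(1)/Q(1)) = (1/3)·log₂((1/3)/(1/24)) = 1.00000
  P(2)·log₂(P(2)/Q(2)) = (1/3)·log₂((1/3)/(1/24)) = 1.00000
  P(3)·log₂(P(3)/Q(3)) = (1/3)·log₂((1/3)/(11/12)) = -0.48648

D_KL(P||Q) = 1.00000 + 1.00000 - 0.48648 = 1.51352 ≈ 1.5135 bits

D_KL(Q||P) = Σ Q(x) log₂(Q(x)/P(x))

Computing term by term:
  Q(1)·log₂(Q(1)/P(1)) = (1/24)·log₂((1/24)/(1/3)) = -0.12500
  Q(2)·log₂(Q(2)/P(2)) = (1/24)·log₂((1/24)/(1/3)) = -0.12500
  Q(3)·log₂(Q(3)/P(3)) = (11/12)·log₂((11/12)/(1/3)) = 1.33781

D_KL(Q||P) = -0.12500 - 0.12500 + 1.33781 = 1.08781 ≈ 1.0878 bits

These are NOT equal (difference: 0.4257 bits). KL divergence is asymmetric: D_KL(P||Q) ≠ D_KL(Q||P) in general.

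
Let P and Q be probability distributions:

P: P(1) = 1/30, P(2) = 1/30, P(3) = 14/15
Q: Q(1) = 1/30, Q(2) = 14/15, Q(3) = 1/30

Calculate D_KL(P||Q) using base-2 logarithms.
4.3266 bits

D_KL(P||Q) = Σ P(x) log₂(P(x)/Q(x))

Computing term by term:
  P(1)·log₂(P(1)/Q(1)) = (1/30)·log₂((1/30)/(1/30)) = 0.00000
  P(2)·log₂(P(2)/Q(2)) = (1/30)·log₂((1/30)/(14/15)) = -0.16025
  P(3)·log₂(P(3)/Q(3)) = (14/15)·log₂((14/15)/(1/30)) = 4.48686

D_KL(P||Q) = 0.00000 - 0.16025 + 4.48686 = 4.32661 ≈ 4.3266 bits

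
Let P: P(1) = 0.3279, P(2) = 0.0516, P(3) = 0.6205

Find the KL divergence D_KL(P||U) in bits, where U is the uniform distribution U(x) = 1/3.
0.4096 bits

U(i) = 1/3 for all i

D_KL(P||U) = Σ P(x) log₂(P(x) / (1/3))
           = Σ P(x) log₂(P(x)) + log₂(3)
           = log₂(3) - H(P)

H(P) = -Σ P(x) log₂(P(x)):
  -P(1)·log₂(P(1)) = -(0.3279)·log₂(0.3279) = 0.52748
  -P(2)·log₂(P(2)) = -(0.0516)·log₂(0.0516) = 0.22067
  -P(3)·log₂(P(3)) = -(0.6205)·log₂(0.6205) = 0.42721
H(P) = 0.52748 + 0.22067 + 0.42721 = 1.17536 bits

log₂(3) = 1.58496 bits

D_KL(P||U) = 1.58496 - 1.17536 = 0.40960 ≈ 0.4096 bits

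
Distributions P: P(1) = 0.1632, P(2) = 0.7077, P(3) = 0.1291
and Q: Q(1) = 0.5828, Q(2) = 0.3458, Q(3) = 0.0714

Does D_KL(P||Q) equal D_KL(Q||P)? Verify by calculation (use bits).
D_KL(P||Q) = 0.5418 bits, D_KL(Q||P) = 0.6519 bits. No — D_KL(P||Q) ≠ D_KL(Q||P) for this pair.

D_KL(P||Q) = Σ P(x) log₂(P(x)/Q(x))

Computing term by term:
  P(1)·log₂(P(1)/Q(1)) = 0.1632·log₂(0.1632/0.5828) = -0.29969
  P(2)·log₂(P(2)/Q(2)) = 0.7077·log₂(0.7077/0.3458) = 0.73120
  P(3)·log₂(P(3)/Q(3)) = 0.1291·log₂(0.1291/0.0714) = 0.11032

D_KL(P||Q) = -0.29969 + 0.73120 + 0.11032 = 0.54183 ≈ 0.5418 bits

D_KL(Q||P) = Σ Q(x) log₂(Q(x)/P(x))

Computing term by term:
  Q(1)·log₂(Q(1)/P(1)) = 0.5828·log₂(0.5828/0.1632) = 1.07023
  Q(2)·log₂(Q(2)/P(2)) = 0.3458·log₂(0.3458/0.7077) = -0.35728
  Q(3)·log₂(Q(3)/P(3)) = 0.0714·log₂(0.0714/0.1291) = -0.06101

D_KL(Q||P) = 1.07023 - 0.35728 - 0.06101 = 0.65194 ≈ 0.6519 bits

These are NOT equal (difference: 0.1101 bits). KL divergence is asymmetric: D_KL(P||Q) ≠ D_KL(Q||P) in general.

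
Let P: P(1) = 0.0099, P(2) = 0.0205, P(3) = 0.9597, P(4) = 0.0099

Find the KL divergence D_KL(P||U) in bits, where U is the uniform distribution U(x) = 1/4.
1.6962 bits

U(i) = 1/4 for all i

D_KL(P||U) = Σ P(x) log₂(P(x) / (1/4))
           = Σ P(x) log₂(P(x)) + log₂(4)
           = log₂(4) - H(P)

H(P) = -Σ P(x) log₂(P(x)):
  -P(1)·log₂(P(1)) = -(0.0099)·log₂(0.0099) = 0.06592
  -P(2)·log₂(P(2)) = -(0.0205)·log₂(0.0205) = 0.11497
  -P(3)·log₂(P(3)) = -(0.9597)·log₂(0.9597) = 0.05695
  -P(4)·log₂(P(4)) = -(0.0099)·log₂(0.0099) = 0.06592
H(P) = 0.06592 + 0.11497 + 0.05695 + 0.06592 = 0.30376 bits

log₂(4) = 2.00000 bits

D_KL(P||U) = 2.00000 - 0.30376 = 1.69624 ≈ 1.6962 bits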